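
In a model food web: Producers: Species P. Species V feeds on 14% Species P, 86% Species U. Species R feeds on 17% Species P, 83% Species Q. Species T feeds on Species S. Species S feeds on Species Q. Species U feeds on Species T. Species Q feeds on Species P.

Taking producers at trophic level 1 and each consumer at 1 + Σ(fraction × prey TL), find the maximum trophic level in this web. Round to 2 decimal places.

5.44

Species Q: 1 + 1 = 2
Species R: 1 + (0.17×1 + 0.83×2) = 2.83
Species S: 1 + 2 = 3
Species T: 1 + 3 = 4
Species U: 1 + 4 = 5
Species V: 1 + (0.14×1 + 0.86×5) = 5.44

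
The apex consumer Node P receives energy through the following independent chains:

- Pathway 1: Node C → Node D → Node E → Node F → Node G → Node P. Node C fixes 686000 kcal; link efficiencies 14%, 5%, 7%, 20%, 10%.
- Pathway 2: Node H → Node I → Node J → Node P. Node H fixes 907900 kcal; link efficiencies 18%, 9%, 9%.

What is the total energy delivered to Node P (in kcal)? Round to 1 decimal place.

1330.4 kcal

Pathway 1: 686000 × 0.14 × 0.05 × 0.07 × 0.2 × 0.1 = 6.7228 kcal
Pathway 2: 907900 × 0.18 × 0.09 × 0.09 = 1323.7182 kcal
Total at Node P: 6.7228 + 1323.7182 = 1330.441 kcal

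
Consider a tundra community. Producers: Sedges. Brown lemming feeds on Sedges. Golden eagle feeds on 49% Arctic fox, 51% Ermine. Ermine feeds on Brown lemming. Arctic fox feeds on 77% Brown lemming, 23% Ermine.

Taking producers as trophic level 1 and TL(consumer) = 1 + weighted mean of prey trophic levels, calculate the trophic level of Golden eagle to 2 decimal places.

Brown lemming: 1 + 1 = 2
Ermine: 1 + 2 = 3
Arctic fox: 1 + (0.77×2 + 0.23×3) = 3.23
Golden eagle: 1 + (0.49×3.23 + 0.51×3) = 4.1127

4.11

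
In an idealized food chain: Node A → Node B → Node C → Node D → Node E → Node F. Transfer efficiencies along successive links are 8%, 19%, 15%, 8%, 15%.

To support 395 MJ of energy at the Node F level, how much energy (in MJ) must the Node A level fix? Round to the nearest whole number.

14437135 MJ

Cumulative transfer efficiency: 0.08 × 0.19 × 0.15 × 0.08 × 0.15 = 0.00002736
Node A energy = 395 / 0.00002736 = 14437135 MJ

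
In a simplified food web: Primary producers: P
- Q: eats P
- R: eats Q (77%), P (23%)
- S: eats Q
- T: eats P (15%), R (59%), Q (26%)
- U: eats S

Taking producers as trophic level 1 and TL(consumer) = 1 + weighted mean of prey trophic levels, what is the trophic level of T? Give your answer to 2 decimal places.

3.30

Q: 1 + 1 = 2
R: 1 + (0.77×2 + 0.23×1) = 2.77
S: 1 + 2 = 3
T: 1 + (0.15×1 + 0.59×2.77 + 0.26×2) = 3.3043
U: 1 + 3 = 4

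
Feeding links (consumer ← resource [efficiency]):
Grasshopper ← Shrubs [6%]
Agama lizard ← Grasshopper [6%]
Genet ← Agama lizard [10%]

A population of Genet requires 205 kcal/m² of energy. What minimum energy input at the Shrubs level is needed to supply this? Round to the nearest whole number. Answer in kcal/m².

Cumulative transfer efficiency: 0.06 × 0.06 × 0.1 = 0.00036
Shrubs energy = 205 / 0.00036 = 569444 kcal/m²

569444 kcal/m²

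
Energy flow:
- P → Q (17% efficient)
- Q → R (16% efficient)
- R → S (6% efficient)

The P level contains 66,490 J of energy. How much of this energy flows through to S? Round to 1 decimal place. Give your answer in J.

Q: 66490 × 0.17 = 11303.3 J
R: 11303.3 × 0.16 = 1808.528 J
S: 1808.528 × 0.06 = 108.51168 J

108.5 J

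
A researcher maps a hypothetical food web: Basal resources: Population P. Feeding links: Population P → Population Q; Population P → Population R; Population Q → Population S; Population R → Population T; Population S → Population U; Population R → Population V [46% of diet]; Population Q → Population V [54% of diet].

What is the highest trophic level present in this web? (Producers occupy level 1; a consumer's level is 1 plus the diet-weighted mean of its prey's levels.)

4

Population Q: 1 + 1 = 2
Population R: 1 + 1 = 2
Population S: 1 + 2 = 3
Population T: 1 + 2 = 3
Population U: 1 + 3 = 4
Population V: 1 + (0.46×2 + 0.54×2) = 3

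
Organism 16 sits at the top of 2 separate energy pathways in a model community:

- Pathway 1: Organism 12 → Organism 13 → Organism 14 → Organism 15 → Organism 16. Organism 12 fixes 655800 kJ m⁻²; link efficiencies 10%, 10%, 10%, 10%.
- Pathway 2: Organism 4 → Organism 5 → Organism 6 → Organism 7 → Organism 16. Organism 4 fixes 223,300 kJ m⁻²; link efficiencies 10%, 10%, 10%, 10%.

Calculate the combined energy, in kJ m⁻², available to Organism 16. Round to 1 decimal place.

Pathway 1: 655800 × 0.1 × 0.1 × 0.1 × 0.1 = 65.58 kJ m⁻²
Pathway 2: 223300 × 0.1 × 0.1 × 0.1 × 0.1 = 22.33 kJ m⁻²
Total at Organism 16: 65.58 + 22.33 = 87.91 kJ m⁻²

87.9 kJ m⁻²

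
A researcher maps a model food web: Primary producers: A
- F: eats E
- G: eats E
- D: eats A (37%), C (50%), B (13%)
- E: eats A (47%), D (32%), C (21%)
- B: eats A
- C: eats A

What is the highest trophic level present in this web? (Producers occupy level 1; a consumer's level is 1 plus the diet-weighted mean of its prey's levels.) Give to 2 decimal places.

3.73

B: 1 + 1 = 2
C: 1 + 1 = 2
D: 1 + (0.37×1 + 0.5×2 + 0.13×2) = 2.63
E: 1 + (0.47×1 + 0.32×2.63 + 0.21×2) = 2.7316
F: 1 + 2.7316 = 3.7316
G: 1 + 2.7316 = 3.7316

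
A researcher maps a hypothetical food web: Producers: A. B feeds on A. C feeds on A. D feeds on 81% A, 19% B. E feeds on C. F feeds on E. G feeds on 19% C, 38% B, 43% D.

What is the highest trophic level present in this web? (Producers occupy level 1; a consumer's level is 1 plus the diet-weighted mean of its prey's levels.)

4

B: 1 + 1 = 2
C: 1 + 1 = 2
D: 1 + (0.81×1 + 0.19×2) = 2.19
E: 1 + 2 = 3
F: 1 + 3 = 4
G: 1 + (0.19×2 + 0.38×2 + 0.43×2.19) = 3.0817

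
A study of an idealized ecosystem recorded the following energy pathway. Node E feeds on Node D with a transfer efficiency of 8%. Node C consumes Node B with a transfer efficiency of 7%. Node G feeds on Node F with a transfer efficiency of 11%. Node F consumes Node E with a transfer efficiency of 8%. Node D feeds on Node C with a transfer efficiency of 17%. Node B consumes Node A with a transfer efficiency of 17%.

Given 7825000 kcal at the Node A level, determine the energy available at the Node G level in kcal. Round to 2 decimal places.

Node B: 7825000 × 0.17 = 1330250 kcal
Node C: 1330250 × 0.07 = 93117.5 kcal
Node D: 93117.5 × 0.17 = 15829.975 kcal
Node E: 15829.975 × 0.08 = 1266.398 kcal
Node F: 1266.398 × 0.08 = 101.31184 kcal
Node G: 101.31184 × 0.11 = 11.1443024 kcal

11.14 kcal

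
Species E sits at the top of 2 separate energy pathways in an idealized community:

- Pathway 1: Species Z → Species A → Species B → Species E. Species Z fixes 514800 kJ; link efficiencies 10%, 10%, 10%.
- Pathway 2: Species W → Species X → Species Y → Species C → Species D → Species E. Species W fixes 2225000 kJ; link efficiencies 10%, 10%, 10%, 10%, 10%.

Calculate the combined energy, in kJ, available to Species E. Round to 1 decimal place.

537.1 kJ

Pathway 1: 514800 × 0.1 × 0.1 × 0.1 = 514.8 kJ
Pathway 2: 2225000 × 0.1 × 0.1 × 0.1 × 0.1 × 0.1 = 22.25 kJ
Total at Species E: 514.8 + 22.25 = 537.05 kJ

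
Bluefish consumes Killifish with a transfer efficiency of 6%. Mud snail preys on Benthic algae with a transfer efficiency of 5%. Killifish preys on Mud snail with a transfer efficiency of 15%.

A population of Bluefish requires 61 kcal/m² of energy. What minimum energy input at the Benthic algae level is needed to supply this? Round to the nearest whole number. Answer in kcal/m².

Cumulative transfer efficiency: 0.05 × 0.15 × 0.06 = 0.00045
Benthic algae energy = 61 / 0.00045 = 135556 kcal/m²

135556 kcal/m²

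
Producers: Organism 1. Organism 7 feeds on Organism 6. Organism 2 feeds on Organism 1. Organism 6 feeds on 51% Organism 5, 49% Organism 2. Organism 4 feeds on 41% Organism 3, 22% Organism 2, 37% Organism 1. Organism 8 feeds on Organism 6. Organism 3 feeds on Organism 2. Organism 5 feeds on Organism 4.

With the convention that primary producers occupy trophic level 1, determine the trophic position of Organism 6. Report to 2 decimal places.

4.04

Organism 2: 1 + 1 = 2
Organism 3: 1 + 2 = 3
Organism 4: 1 + (0.41×3 + 0.22×2 + 0.37×1) = 3.04
Organism 5: 1 + 3.04 = 4.04
Organism 6: 1 + (0.51×4.04 + 0.49×2) = 4.0404
Organism 7: 1 + 4.0404 = 5.0404
Organism 8: 1 + 4.0404 = 5.0404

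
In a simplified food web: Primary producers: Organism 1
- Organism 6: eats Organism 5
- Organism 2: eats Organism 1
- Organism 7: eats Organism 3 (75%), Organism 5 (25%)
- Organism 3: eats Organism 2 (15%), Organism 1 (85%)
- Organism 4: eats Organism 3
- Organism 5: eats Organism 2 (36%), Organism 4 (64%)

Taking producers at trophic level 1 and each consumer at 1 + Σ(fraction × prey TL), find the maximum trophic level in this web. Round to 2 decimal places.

Organism 2: 1 + 1 = 2
Organism 3: 1 + (0.15×2 + 0.85×1) = 2.15
Organism 4: 1 + 2.15 = 3.15
Organism 5: 1 + (0.36×2 + 0.64×3.15) = 3.736
Organism 6: 1 + 3.736 = 4.736
Organism 7: 1 + (0.75×2.15 + 0.25×3.736) = 3.5465

4.74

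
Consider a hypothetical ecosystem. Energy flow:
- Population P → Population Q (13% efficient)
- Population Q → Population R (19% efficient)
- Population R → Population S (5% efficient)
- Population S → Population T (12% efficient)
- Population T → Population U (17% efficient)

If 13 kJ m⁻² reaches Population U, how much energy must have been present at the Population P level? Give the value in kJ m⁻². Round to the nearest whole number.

515996 kJ m⁻²

Cumulative transfer efficiency: 0.13 × 0.19 × 0.05 × 0.12 × 0.17 = 0.000025194
Population P energy = 13 / 0.000025194 = 515996 kJ m⁻²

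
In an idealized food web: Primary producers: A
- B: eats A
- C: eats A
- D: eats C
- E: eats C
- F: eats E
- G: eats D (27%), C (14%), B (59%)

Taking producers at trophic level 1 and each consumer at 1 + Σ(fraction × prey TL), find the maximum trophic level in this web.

B: 1 + 1 = 2
C: 1 + 1 = 2
D: 1 + 2 = 3
E: 1 + 2 = 3
F: 1 + 3 = 4
G: 1 + (0.27×3 + 0.14×2 + 0.59×2) = 3.27

4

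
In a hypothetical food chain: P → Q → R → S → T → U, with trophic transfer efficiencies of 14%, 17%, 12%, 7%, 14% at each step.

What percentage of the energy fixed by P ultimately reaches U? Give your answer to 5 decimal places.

0.00280%

Product of link efficiencies: 0.14 × 0.17 × 0.12 × 0.07 × 0.14 = 0.0000279888
As a percentage: 0.0000279888 × 100 = 0.00280%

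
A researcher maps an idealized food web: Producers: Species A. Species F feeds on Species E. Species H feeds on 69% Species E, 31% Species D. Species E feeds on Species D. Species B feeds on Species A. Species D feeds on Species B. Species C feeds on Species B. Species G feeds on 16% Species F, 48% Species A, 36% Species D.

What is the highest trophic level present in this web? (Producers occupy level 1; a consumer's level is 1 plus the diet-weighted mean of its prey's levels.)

Species B: 1 + 1 = 2
Species C: 1 + 2 = 3
Species D: 1 + 2 = 3
Species E: 1 + 3 = 4
Species F: 1 + 4 = 5
Species G: 1 + (0.16×5 + 0.48×1 + 0.36×3) = 3.36
Species H: 1 + (0.69×4 + 0.31×3) = 4.69

5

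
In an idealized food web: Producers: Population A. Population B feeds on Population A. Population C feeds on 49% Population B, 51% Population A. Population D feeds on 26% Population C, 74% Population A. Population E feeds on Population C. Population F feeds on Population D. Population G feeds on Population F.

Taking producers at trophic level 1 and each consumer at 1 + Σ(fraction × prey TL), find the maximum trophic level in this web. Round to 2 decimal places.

Population B: 1 + 1 = 2
Population C: 1 + (0.49×2 + 0.51×1) = 2.49
Population D: 1 + (0.26×2.49 + 0.74×1) = 2.3874
Population E: 1 + 2.49 = 3.49
Population F: 1 + 2.3874 = 3.3874
Population G: 1 + 3.3874 = 4.3874

4.39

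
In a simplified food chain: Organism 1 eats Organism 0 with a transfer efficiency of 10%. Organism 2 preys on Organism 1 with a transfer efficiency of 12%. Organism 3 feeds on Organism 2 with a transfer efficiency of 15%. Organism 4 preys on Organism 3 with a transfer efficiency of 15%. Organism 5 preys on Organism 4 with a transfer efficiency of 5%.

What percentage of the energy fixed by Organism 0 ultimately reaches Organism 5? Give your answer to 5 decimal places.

Product of link efficiencies: 0.1 × 0.12 × 0.15 × 0.15 × 0.05 = 0.0000135
As a percentage: 0.0000135 × 100 = 0.00135%

0.00135%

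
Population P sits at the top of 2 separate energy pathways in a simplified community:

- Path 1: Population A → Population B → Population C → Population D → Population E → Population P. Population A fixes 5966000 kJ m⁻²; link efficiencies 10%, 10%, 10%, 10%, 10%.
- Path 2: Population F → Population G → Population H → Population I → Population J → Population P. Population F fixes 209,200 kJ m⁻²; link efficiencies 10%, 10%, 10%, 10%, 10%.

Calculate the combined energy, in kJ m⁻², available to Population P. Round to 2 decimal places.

Path 1: 5966000 × 0.1 × 0.1 × 0.1 × 0.1 × 0.1 = 59.66 kJ m⁻²
Path 2: 209200 × 0.1 × 0.1 × 0.1 × 0.1 × 0.1 = 2.092 kJ m⁻²
Total at Population P: 59.66 + 2.092 = 61.752 kJ m⁻²

61.75 kJ m⁻²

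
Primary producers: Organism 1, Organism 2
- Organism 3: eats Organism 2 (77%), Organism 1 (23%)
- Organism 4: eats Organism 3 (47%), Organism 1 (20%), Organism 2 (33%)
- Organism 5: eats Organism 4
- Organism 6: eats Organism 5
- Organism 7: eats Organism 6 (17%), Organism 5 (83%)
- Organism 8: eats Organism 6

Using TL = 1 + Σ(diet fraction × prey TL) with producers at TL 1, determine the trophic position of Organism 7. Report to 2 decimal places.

Organism 3: 1 + (0.77×1 + 0.23×1) = 2
Organism 4: 1 + (0.47×2 + 0.2×1 + 0.33×1) = 2.47
Organism 5: 1 + 2.47 = 3.47
Organism 6: 1 + 3.47 = 4.47
Organism 7: 1 + (0.17×4.47 + 0.83×3.47) = 4.64
Organism 8: 1 + 4.47 = 5.47

4.64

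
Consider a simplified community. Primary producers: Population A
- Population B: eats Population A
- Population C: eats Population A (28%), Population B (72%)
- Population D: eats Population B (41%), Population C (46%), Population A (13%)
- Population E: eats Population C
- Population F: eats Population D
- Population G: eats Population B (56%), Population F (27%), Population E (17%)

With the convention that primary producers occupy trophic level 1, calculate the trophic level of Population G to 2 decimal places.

Population B: 1 + 1 = 2
Population C: 1 + (0.28×1 + 0.72×2) = 2.72
Population D: 1 + (0.41×2 + 0.46×2.72 + 0.13×1) = 3.2012
Population E: 1 + 2.72 = 3.72
Population F: 1 + 3.2012 = 4.2012
Population G: 1 + (0.56×2 + 0.27×4.2012 + 0.17×3.72) = 3.886724

3.89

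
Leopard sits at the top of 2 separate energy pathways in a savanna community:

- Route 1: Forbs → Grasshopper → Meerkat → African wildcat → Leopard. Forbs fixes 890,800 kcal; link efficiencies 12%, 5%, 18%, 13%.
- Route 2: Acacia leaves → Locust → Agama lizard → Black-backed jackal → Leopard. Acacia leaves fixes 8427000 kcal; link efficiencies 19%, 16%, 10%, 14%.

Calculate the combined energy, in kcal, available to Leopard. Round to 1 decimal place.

3711.6 kcal

Route 1: 890800 × 0.12 × 0.05 × 0.18 × 0.13 = 125.06832 kcal
Route 2: 8427000 × 0.19 × 0.16 × 0.1 × 0.14 = 3586.5312 kcal
Total at Leopard: 125.06832 + 3586.5312 = 3711.59952 kcal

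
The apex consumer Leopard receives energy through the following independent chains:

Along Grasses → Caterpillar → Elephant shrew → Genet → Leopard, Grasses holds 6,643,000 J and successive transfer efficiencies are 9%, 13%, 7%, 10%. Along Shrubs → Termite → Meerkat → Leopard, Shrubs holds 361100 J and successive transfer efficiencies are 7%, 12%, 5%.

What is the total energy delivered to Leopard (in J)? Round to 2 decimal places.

Via Grasses: 6643000 × 0.09 × 0.13 × 0.07 × 0.1 = 544.0617 J
Via Shrubs: 361100 × 0.07 × 0.12 × 0.05 = 151.662 J
Total at Leopard: 544.0617 + 151.662 = 695.7237 J

695.72 J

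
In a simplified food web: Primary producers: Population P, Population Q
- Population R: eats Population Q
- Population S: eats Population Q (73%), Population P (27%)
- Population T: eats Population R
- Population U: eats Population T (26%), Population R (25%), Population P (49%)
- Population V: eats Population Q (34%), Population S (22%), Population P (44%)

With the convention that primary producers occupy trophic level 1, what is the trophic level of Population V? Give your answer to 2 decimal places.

Population R: 1 + 1 = 2
Population S: 1 + (0.73×1 + 0.27×1) = 2
Population T: 1 + 2 = 3
Population U: 1 + (0.26×3 + 0.25×2 + 0.49×1) = 2.77
Population V: 1 + (0.34×1 + 0.22×2 + 0.44×1) = 2.22

2.22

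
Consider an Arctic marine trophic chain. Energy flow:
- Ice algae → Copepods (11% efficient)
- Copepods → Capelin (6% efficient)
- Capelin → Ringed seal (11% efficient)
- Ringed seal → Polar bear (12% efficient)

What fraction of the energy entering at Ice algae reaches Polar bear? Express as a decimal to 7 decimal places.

Product of link efficiencies: 0.11 × 0.06 × 0.11 × 0.12 = 0.00008712

0.0000871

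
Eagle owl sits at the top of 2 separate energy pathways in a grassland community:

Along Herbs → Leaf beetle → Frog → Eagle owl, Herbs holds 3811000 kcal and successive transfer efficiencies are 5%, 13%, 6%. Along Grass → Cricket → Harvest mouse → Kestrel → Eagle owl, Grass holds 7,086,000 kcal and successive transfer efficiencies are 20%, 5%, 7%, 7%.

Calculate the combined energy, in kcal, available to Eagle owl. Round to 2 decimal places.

1833.50 kcal

Via Herbs: 3811000 × 0.05 × 0.13 × 0.06 = 1486.29 kcal
Via Grass: 7086000 × 0.2 × 0.05 × 0.07 × 0.07 = 347.214 kcal
Total at Eagle owl: 1486.29 + 347.214 = 1833.504 kcal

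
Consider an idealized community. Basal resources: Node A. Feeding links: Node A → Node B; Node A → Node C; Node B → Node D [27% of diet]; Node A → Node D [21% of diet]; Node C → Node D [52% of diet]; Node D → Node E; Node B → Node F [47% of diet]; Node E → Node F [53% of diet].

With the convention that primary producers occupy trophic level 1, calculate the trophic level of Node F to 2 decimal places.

Node B: 1 + 1 = 2
Node C: 1 + 1 = 2
Node D: 1 + (0.27×2 + 0.21×1 + 0.52×2) = 2.79
Node E: 1 + 2.79 = 3.79
Node F: 1 + (0.47×2 + 0.53×3.79) = 3.9487

3.95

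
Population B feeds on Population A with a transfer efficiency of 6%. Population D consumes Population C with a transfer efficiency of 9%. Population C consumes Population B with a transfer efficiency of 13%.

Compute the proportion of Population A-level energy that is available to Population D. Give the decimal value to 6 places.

0.000702

Product of link efficiencies: 0.06 × 0.13 × 0.09 = 0.000702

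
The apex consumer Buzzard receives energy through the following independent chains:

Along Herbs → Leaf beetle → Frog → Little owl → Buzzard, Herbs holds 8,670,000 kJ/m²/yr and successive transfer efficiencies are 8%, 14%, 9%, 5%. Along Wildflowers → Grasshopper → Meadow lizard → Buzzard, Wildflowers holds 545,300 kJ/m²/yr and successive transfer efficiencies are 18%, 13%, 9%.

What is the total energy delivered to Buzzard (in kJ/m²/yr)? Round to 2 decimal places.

Via Herbs: 8670000 × 0.08 × 0.14 × 0.09 × 0.05 = 436.968 kJ/m²/yr
Via Wildflowers: 545300 × 0.18 × 0.13 × 0.09 = 1148.4018 kJ/m²/yr
Total at Buzzard: 436.968 + 1148.4018 = 1585.3698 kJ/m²/yr

1585.37 kJ/m²/yr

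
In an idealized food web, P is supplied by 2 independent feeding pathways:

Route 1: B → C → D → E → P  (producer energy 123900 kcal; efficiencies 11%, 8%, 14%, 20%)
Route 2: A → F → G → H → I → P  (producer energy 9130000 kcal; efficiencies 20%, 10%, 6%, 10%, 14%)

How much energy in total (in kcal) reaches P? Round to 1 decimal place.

183.9 kcal

Route 1: 123900 × 0.11 × 0.08 × 0.14 × 0.2 = 30.52896 kcal
Route 2: 9130000 × 0.2 × 0.1 × 0.06 × 0.1 × 0.14 = 153.384 kcal
Total at P: 30.52896 + 153.384 = 183.91296 kcal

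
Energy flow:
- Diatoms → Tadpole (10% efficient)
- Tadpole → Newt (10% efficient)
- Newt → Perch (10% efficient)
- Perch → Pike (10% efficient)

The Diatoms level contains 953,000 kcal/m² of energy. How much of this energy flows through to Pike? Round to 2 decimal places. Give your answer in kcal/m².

Tadpole: 953000 × 0.1 = 95300 kcal/m²
Newt: 95300 × 0.1 = 9530 kcal/m²
Perch: 9530 × 0.1 = 953 kcal/m²
Pike: 953 × 0.1 = 95.3 kcal/m²

95.30 kcal/m²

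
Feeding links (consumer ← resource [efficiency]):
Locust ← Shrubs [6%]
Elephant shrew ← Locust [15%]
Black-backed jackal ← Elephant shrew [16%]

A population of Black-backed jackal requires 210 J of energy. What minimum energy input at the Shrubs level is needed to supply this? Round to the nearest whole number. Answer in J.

Cumulative transfer efficiency: 0.06 × 0.15 × 0.16 = 0.00144
Shrubs energy = 210 / 0.00144 = 145833 J

145833 J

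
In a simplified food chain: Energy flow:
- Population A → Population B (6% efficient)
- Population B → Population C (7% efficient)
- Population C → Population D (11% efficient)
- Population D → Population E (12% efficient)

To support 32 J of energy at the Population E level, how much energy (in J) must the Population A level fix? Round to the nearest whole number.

Cumulative transfer efficiency: 0.06 × 0.07 × 0.11 × 0.12 = 0.00005544
Population A energy = 32 / 0.00005544 = 577201 J

577201 J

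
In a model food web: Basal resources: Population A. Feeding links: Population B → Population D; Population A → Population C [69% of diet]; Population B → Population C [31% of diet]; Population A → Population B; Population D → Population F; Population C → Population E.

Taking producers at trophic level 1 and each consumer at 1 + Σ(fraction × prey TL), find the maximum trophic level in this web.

4

Population B: 1 + 1 = 2
Population C: 1 + (0.69×1 + 0.31×2) = 2.31
Population D: 1 + 2 = 3
Population E: 1 + 2.31 = 3.31
Population F: 1 + 3 = 4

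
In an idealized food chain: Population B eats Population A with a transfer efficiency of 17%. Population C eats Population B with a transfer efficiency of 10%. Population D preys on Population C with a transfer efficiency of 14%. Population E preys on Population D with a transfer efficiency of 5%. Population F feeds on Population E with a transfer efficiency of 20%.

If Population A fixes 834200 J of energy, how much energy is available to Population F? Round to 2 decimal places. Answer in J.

Population B: 834200 × 0.17 = 141814 J
Population C: 141814 × 0.1 = 14181.4 J
Population D: 14181.4 × 0.14 = 1985.396 J
Population E: 1985.396 × 0.05 = 99.2698 J
Population F: 99.2698 × 0.2 = 19.85396 J

19.85 J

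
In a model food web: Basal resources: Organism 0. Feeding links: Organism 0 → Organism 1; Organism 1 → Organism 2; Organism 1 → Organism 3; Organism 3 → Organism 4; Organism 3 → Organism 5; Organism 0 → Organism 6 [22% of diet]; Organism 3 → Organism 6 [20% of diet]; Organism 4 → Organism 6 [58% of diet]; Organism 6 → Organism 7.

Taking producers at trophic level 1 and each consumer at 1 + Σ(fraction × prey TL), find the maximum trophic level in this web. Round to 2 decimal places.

5.14

Organism 1: 1 + 1 = 2
Organism 2: 1 + 2 = 3
Organism 3: 1 + 2 = 3
Organism 4: 1 + 3 = 4
Organism 5: 1 + 3 = 4
Organism 6: 1 + (0.22×1 + 0.2×3 + 0.58×4) = 4.14
Organism 7: 1 + 4.14 = 5.14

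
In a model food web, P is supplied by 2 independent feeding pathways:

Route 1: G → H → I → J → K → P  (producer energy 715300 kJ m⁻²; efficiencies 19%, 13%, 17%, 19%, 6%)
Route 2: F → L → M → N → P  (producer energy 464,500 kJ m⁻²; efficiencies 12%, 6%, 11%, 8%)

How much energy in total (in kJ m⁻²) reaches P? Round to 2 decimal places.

63.67 kJ m⁻²

Route 1: 715300 × 0.19 × 0.13 × 0.17 × 0.19 × 0.06 = 34.24040958 kJ m⁻²
Route 2: 464500 × 0.12 × 0.06 × 0.11 × 0.08 = 29.43072 kJ m⁻²
Total at P: 34.24040958 + 29.43072 = 63.67112958 kJ m⁻²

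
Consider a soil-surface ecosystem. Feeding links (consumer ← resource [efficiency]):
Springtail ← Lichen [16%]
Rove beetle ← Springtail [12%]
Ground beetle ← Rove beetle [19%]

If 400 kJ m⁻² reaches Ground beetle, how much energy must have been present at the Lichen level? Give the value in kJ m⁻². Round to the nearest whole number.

Cumulative transfer efficiency: 0.16 × 0.12 × 0.19 = 0.003648
Lichen energy = 400 / 0.003648 = 109649 kJ m⁻²

109649 kJ m⁻²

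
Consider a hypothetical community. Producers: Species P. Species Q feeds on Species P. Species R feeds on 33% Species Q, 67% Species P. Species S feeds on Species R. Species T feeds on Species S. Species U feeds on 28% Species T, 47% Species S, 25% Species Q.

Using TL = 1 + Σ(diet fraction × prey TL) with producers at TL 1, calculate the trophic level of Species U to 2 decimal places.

Species Q: 1 + 1 = 2
Species R: 1 + (0.33×2 + 0.67×1) = 2.33
Species S: 1 + 2.33 = 3.33
Species T: 1 + 3.33 = 4.33
Species U: 1 + (0.28×4.33 + 0.47×3.33 + 0.25×2) = 4.2775

4.28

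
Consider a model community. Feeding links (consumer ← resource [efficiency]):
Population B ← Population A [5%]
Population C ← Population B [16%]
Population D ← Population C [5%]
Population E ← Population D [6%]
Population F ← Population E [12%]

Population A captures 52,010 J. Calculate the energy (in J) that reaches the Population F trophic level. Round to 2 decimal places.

Population B: 52010 × 0.05 = 2600.5 J
Population C: 2600.5 × 0.16 = 416.08 J
Population D: 416.08 × 0.05 = 20.804 J
Population E: 20.804 × 0.06 = 1.24824 J
Population F: 1.24824 × 0.12 = 0.1497888 J

0.15 J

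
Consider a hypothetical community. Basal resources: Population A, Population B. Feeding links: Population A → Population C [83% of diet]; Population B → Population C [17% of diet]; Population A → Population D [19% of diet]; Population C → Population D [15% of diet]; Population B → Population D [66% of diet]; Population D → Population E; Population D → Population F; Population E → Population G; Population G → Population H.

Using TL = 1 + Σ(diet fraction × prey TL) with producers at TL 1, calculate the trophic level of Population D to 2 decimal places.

Population C: 1 + (0.83×1 + 0.17×1) = 2
Population D: 1 + (0.19×1 + 0.15×2 + 0.66×1) = 2.15
Population E: 1 + 2.15 = 3.15
Population F: 1 + 2.15 = 3.15
Population G: 1 + 3.15 = 4.15
Population H: 1 + 4.15 = 5.15

2.15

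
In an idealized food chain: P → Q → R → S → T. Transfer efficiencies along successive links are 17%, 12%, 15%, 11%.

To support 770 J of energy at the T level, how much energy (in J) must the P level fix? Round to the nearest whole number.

Cumulative transfer efficiency: 0.17 × 0.12 × 0.15 × 0.11 = 0.0003366
P energy = 770 / 0.0003366 = 2287582 J

2287582 J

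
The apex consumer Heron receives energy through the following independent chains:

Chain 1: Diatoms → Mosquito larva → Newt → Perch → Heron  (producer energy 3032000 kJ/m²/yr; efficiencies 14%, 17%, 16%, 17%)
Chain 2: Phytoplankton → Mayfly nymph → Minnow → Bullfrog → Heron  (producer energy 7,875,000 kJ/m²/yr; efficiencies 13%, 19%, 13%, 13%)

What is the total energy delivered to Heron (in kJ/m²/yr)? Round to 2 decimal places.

5250.06 kJ/m²/yr

Chain 1: 3032000 × 0.14 × 0.17 × 0.16 × 0.17 = 1962.79552 kJ/m²/yr
Chain 2: 7875000 × 0.13 × 0.19 × 0.13 × 0.13 = 3287.26125 kJ/m²/yr
Total at Heron: 1962.79552 + 3287.26125 = 5250.05677 kJ/m²/yr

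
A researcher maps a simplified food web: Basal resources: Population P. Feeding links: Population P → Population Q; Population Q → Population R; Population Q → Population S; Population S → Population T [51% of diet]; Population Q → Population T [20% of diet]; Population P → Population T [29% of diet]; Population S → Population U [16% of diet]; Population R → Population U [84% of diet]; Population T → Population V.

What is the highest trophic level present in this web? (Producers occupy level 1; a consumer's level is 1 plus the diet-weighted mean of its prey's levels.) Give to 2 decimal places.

4.22

Population Q: 1 + 1 = 2
Population R: 1 + 2 = 3
Population S: 1 + 2 = 3
Population T: 1 + (0.51×3 + 0.2×2 + 0.29×1) = 3.22
Population U: 1 + (0.16×3 + 0.84×3) = 4
Population V: 1 + 3.22 = 4.22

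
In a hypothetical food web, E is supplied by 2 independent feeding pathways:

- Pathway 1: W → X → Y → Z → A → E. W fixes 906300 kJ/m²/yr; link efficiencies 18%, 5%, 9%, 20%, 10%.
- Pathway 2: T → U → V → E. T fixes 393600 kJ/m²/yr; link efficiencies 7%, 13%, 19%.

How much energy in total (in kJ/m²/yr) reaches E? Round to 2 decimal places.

Pathway 1: 906300 × 0.18 × 0.05 × 0.09 × 0.2 × 0.1 = 14.68206 kJ/m²/yr
Pathway 2: 393600 × 0.07 × 0.13 × 0.19 = 680.5344 kJ/m²/yr
Total at E: 14.68206 + 680.5344 = 695.21646 kJ/m²/yr

695.22 kJ/m²/yr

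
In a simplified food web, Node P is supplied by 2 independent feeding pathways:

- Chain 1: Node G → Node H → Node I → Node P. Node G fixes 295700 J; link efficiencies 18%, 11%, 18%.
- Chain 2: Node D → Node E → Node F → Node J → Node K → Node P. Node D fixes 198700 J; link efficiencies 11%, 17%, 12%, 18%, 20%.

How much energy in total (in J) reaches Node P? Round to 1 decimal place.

Chain 1: 295700 × 0.18 × 0.11 × 0.18 = 1053.8748 J
Chain 2: 198700 × 0.11 × 0.17 × 0.12 × 0.18 × 0.2 = 16.0517808 J
Total at Node P: 1053.8748 + 16.0517808 = 1069.9265808 J

1069.9 J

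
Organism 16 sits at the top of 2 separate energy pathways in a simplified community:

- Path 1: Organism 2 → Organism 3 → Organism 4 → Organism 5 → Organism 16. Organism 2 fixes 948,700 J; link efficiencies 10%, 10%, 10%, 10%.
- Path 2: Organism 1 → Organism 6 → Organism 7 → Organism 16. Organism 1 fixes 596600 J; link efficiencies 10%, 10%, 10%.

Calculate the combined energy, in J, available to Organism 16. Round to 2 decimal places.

Path 1: 948700 × 0.1 × 0.1 × 0.1 × 0.1 = 94.87 J
Path 2: 596600 × 0.1 × 0.1 × 0.1 = 596.6 J
Total at Organism 16: 94.87 + 596.6 = 691.47 J

691.47 J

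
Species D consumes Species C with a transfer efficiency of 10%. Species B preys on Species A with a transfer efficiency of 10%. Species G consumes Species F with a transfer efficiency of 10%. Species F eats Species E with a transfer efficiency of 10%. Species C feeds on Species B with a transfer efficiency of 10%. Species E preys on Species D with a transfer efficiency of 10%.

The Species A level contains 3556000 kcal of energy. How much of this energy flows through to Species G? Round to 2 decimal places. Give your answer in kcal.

3.56 kcal

Species B: 3556000 × 0.1 = 355600 kcal
Species C: 355600 × 0.1 = 35560 kcal
Species D: 35560 × 0.1 = 3556 kcal
Species E: 3556 × 0.1 = 355.6 kcal
Species F: 355.6 × 0.1 = 35.56 kcal
Species G: 35.56 × 0.1 = 3.556 kcal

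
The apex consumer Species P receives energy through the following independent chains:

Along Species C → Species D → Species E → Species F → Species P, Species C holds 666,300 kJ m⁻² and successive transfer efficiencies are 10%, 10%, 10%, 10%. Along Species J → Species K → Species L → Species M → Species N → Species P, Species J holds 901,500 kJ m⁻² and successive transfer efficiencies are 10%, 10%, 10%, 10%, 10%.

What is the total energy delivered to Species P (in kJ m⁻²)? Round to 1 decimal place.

75.6 kJ m⁻²

Via Species C: 666300 × 0.1 × 0.1 × 0.1 × 0.1 = 66.63 kJ m⁻²
Via Species J: 901500 × 0.1 × 0.1 × 0.1 × 0.1 × 0.1 = 9.015 kJ m⁻²
Total at Species P: 66.63 + 9.015 = 75.645 kJ m⁻²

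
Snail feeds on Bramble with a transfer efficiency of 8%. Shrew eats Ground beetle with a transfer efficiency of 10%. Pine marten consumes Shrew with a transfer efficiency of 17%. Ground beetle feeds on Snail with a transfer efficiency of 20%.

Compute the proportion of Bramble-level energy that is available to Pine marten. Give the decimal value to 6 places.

Product of link efficiencies: 0.08 × 0.2 × 0.1 × 0.17 = 0.000272

0.000272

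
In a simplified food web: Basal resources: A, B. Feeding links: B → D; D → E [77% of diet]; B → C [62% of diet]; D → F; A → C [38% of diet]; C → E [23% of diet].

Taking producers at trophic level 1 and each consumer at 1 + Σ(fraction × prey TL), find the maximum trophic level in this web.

3

C: 1 + (0.38×1 + 0.62×1) = 2
D: 1 + 1 = 2
E: 1 + (0.77×2 + 0.23×2) = 3
F: 1 + 2 = 3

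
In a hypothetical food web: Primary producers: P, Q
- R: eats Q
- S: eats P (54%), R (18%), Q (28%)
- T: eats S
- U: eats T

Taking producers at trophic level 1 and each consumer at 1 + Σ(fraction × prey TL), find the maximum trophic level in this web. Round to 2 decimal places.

4.18

R: 1 + 1 = 2
S: 1 + (0.54×1 + 0.18×2 + 0.28×1) = 2.18
T: 1 + 2.18 = 3.18
U: 1 + 3.18 = 4.18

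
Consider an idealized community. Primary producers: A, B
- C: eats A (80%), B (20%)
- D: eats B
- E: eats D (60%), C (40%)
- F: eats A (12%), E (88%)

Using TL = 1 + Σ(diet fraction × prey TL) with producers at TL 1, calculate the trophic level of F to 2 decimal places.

C: 1 + (0.8×1 + 0.2×1) = 2
D: 1 + 1 = 2
E: 1 + (0.6×2 + 0.4×2) = 3
F: 1 + (0.12×1 + 0.88×3) = 3.76

3.76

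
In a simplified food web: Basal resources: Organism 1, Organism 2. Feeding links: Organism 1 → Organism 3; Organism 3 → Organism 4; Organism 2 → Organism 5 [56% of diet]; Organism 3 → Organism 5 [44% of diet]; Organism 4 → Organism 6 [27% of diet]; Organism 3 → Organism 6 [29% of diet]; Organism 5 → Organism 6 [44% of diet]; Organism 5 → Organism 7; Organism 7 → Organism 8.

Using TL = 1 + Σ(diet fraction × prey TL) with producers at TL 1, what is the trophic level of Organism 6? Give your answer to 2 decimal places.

Organism 3: 1 + 1 = 2
Organism 4: 1 + 2 = 3
Organism 5: 1 + (0.56×1 + 0.44×2) = 2.44
Organism 6: 1 + (0.27×3 + 0.29×2 + 0.44×2.44) = 3.4636
Organism 7: 1 + 2.44 = 3.44
Organism 8: 1 + 3.44 = 4.44

3.46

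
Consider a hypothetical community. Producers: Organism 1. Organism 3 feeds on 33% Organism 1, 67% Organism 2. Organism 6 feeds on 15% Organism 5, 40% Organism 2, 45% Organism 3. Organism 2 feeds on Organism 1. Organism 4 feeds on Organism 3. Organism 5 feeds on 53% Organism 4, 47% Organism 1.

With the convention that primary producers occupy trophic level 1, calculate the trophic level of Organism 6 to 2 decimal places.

Organism 2: 1 + 1 = 2
Organism 3: 1 + (0.33×1 + 0.67×2) = 2.67
Organism 4: 1 + 2.67 = 3.67
Organism 5: 1 + (0.53×3.67 + 0.47×1) = 3.4151
Organism 6: 1 + (0.15×3.4151 + 0.4×2 + 0.45×2.67) = 3.513765

3.51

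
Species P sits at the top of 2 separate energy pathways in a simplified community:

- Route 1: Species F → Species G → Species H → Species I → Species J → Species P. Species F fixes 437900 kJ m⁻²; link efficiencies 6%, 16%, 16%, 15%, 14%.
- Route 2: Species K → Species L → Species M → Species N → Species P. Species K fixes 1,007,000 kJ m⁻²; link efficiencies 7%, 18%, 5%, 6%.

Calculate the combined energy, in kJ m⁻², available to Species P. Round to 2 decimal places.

Route 1: 437900 × 0.06 × 0.16 × 0.16 × 0.15 × 0.14 = 14.1249024 kJ m⁻²
Route 2: 1007000 × 0.07 × 0.18 × 0.05 × 0.06 = 38.0646 kJ m⁻²
Total at Species P: 14.1249024 + 38.0646 = 52.1895024 kJ m⁻²

52.19 kJ m⁻²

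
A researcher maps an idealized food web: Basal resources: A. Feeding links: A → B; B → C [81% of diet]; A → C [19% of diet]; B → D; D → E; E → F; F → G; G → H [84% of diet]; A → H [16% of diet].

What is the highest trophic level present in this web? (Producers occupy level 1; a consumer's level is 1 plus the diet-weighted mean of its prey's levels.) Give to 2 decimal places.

6.20

B: 1 + 1 = 2
C: 1 + (0.81×2 + 0.19×1) = 2.81
D: 1 + 2 = 3
E: 1 + 3 = 4
F: 1 + 4 = 5
G: 1 + 5 = 6
H: 1 + (0.84×6 + 0.16×1) = 6.2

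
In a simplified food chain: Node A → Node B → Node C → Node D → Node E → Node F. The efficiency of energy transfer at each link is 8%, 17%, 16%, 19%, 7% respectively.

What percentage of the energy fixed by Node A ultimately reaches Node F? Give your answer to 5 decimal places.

Product of link efficiencies: 0.08 × 0.17 × 0.16 × 0.19 × 0.07 = 0.0000289408
As a percentage: 0.0000289408 × 100 = 0.00289%

0.00289%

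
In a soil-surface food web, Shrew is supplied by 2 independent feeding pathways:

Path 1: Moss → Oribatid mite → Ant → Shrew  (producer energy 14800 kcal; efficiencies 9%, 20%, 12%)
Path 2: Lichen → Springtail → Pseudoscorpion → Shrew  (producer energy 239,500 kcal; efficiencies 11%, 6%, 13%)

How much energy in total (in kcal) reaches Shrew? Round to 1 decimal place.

Path 1: 14800 × 0.09 × 0.2 × 0.12 = 31.968 kcal
Path 2: 239500 × 0.11 × 0.06 × 0.13 = 205.491 kcal
Total at Shrew: 31.968 + 205.491 = 237.459 kcal

237.5 kcal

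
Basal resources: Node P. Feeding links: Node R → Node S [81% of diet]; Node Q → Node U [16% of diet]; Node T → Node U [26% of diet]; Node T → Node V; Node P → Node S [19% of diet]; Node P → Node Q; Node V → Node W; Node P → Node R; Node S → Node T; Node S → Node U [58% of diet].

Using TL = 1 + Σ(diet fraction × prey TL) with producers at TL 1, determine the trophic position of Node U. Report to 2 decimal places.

Node Q: 1 + 1 = 2
Node R: 1 + 1 = 2
Node S: 1 + (0.81×2 + 0.19×1) = 2.81
Node T: 1 + 2.81 = 3.81
Node U: 1 + (0.26×3.81 + 0.16×2 + 0.58×2.81) = 3.9404
Node V: 1 + 3.81 = 4.81
Node W: 1 + 4.81 = 5.81

3.94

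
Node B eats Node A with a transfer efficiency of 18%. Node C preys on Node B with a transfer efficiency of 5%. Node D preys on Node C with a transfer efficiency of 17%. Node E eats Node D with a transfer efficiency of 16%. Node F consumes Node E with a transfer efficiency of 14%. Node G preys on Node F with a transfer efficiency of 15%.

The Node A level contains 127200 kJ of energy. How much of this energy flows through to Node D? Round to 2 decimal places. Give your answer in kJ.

Node B: 127200 × 0.18 = 22896 kJ
Node C: 22896 × 0.05 = 1144.8 kJ
Node D: 1144.8 × 0.17 = 194.616 kJ

194.62 kJ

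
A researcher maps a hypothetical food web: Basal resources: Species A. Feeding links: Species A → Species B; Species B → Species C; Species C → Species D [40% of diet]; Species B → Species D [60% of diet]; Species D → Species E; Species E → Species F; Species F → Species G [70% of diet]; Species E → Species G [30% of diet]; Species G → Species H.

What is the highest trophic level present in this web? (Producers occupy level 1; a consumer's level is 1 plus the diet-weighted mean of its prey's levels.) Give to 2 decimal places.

7.10

Species B: 1 + 1 = 2
Species C: 1 + 2 = 3
Species D: 1 + (0.4×3 + 0.6×2) = 3.4
Species E: 1 + 3.4 = 4.4
Species F: 1 + 4.4 = 5.4
Species G: 1 + (0.7×5.4 + 0.3×4.4) = 6.1
Species H: 1 + 6.1 = 7.1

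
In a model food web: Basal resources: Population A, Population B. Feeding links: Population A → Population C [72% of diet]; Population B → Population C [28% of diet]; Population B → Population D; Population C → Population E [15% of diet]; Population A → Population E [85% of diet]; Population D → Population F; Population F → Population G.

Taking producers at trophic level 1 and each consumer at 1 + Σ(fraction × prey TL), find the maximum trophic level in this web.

4

Population C: 1 + (0.72×1 + 0.28×1) = 2
Population D: 1 + 1 = 2
Population E: 1 + (0.15×2 + 0.85×1) = 2.15
Population F: 1 + 2 = 3
Population G: 1 + 3 = 4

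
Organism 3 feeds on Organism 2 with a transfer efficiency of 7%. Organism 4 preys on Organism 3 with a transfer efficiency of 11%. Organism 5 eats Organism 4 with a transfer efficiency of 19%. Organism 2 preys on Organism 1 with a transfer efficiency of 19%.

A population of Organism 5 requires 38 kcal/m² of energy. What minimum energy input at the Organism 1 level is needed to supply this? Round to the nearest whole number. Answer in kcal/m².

136705 kcal/m²

Cumulative transfer efficiency: 0.19 × 0.07 × 0.11 × 0.19 = 0.00027797
Organism 1 energy = 38 / 0.00027797 = 136705 kcal/m²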